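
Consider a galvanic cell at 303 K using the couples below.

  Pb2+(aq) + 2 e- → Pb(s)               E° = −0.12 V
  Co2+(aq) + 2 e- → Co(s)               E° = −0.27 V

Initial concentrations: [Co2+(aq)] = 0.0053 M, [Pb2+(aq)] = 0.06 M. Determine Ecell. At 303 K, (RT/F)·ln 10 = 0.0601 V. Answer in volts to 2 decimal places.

Pb²⁺/Pb is reduced (cathode, E° = −0.12 V) and Co²⁺/Co is oxidized (anode).
E°cell = E°cat − E°an = −0.12 − (−0.27) = +0.15 V; n = 2.
The balanced reaction is Pb2+(aq) + Co(s) → Pb(s) + Co2+(aq), so Q = [Co2+(aq)] / [Pb2+(aq)] = 0.0883 and log Q = −1.054.
Applying E = E° − (RT ln10/nF)·log Q gives +0.15 − (0.0601/2)(−1.054) = +0.18 V.

+0.18 V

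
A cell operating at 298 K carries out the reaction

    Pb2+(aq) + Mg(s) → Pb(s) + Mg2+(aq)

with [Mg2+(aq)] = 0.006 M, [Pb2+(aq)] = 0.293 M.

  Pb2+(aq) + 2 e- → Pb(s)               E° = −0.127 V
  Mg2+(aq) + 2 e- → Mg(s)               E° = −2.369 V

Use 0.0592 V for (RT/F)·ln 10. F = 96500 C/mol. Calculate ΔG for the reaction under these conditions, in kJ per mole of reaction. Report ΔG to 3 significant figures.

−442 kJ/mol

With Pb²⁺/Pb reduced at the cathode, E°cell = −0.127 − (−2.369) = +2.242 V and n = 2.
The reaction quotient is [Mg2+(aq)] / [Pb2+(aq)] = 0.0205; by Nernst, E = +2.242 − (0.0592/2)(−1.689) = +2.2920 V.
Then ΔG = −nFE = −2 × 96500 × +2.2920 J/mol = −442 kJ/mol.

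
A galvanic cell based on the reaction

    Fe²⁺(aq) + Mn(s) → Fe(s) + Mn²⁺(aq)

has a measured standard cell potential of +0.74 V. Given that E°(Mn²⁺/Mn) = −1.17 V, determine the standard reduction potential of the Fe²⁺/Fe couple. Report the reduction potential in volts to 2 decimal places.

−0.43 V

In the reaction as written the Fe²⁺/Fe couple is reduced (cathode) and Mn²⁺/Mn is oxidized (anode), so E°cell = E°(Fe²⁺/Fe) − E°(Mn²⁺/Mn).
E°(Fe²⁺/Fe) = E°cell + E°(anode) = +0.74 + (−1.17) = −0.43 V.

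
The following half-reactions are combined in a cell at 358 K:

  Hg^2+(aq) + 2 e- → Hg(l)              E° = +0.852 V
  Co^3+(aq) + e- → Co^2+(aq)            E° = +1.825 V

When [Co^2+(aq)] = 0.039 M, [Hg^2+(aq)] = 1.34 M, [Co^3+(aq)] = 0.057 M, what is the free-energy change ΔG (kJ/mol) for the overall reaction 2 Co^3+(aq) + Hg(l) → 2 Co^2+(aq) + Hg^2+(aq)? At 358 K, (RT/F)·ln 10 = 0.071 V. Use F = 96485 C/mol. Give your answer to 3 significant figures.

−189 kJ/mol

The standard cell potential is +1.825 − (+0.852) = +0.973 V, with n = 2 electrons in the balanced equation.
Q = ([Co^2+(aq)]^2·[Hg^2+(aq)]) / [Co^3+(aq)]^2 = 0.627, so log Q = −0.203 and E = +0.973 − (0.071/2)(−0.203) = +0.9802 V.
Then ΔG = −nFE = −2 × 96485 × +0.9802 J/mol = −189 kJ/mol.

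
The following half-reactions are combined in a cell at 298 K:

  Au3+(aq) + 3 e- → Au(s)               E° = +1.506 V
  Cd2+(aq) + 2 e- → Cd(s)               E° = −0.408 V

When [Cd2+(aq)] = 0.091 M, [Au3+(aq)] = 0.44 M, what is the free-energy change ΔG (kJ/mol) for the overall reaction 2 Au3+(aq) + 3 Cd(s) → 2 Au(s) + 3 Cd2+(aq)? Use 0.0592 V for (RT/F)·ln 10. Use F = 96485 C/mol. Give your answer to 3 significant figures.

The standard cell potential is +1.506 − (−0.408) = +1.914 V, with n = 6 electrons in the balanced equation.
Here Q = [Cd2+(aq)]^3 / [Au3+(aq)]^2 = 0.00389 (log Q = −2.410), giving E = +1.914 − (0.0592/6)·(−2.410) = +1.9378 V.
Then ΔG = −nFE = −6 × 96485 × +1.9378 J/mol = −1120 kJ/mol.

−1120 kJ/mol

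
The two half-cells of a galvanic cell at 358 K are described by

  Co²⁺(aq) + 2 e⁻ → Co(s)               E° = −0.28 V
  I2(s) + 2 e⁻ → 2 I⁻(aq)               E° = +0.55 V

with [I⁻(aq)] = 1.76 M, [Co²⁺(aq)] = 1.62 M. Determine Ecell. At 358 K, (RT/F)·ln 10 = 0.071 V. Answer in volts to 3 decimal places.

The I₂/I⁻ couple has the more positive E°, so it is the cathode; Co²⁺/Co is the anode.
E°cell = E°cat − E°an = +0.55 − (−0.28) = +0.83 V; n = 2.
Balancing gives I2(s) + Co(s) → 2 I⁻(aq) + Co²⁺(aq); hence Q = [I⁻(aq)]^2·[Co²⁺(aq)] = 5.02 (log Q = 0.701).
Applying E = E° − (RT ln10/nF)·log Q gives +0.83 − (0.071/2)(0.701) = +0.805 V.

+0.805 V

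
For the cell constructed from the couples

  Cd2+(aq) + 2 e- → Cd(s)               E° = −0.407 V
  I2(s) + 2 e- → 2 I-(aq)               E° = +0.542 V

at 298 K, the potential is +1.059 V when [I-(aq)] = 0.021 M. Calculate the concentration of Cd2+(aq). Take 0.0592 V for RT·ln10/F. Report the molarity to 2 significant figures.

The I₂/I⁻ couple has the larger reduction potential, so it is the cathode: E°cell = +0.542 − (−0.407) = +0.949 V and n = 2.
From the Nernst equation, log Q = n(E° − E)/0.0592 = 2·(+0.949 − (+1.059))/0.0592 = −3.716.
For I2(s) + Cd(s) → 2 I-(aq) + Cd2+(aq), the reaction quotient is Q = [I-(aq)]^2·[Cd2+(aq)].
Isolating [Cd2+(aq)] in Q = 10^{−3.716} yields log [Cd2+(aq)] = −0.360, i.e. 0.44 M.

0.44 M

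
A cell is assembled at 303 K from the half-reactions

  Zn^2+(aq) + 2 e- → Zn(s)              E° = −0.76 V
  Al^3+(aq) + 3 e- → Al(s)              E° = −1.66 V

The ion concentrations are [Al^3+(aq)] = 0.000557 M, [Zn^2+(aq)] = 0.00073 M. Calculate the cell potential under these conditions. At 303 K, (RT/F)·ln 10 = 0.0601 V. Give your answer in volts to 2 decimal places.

+0.87 V

Zn²⁺/Zn is reduced (cathode, E° = −0.76 V) and Al³⁺/Al is oxidized (anode).
E°cell = −0.76 − (−1.66) = +0.90 V, with n = 6 electrons transferred.
The balanced reaction is 3 Zn^2+(aq) + 2 Al(s) → 3 Zn(s) + 2 Al^3+(aq), so Q = [Al^3+(aq)]^2 / [Zn^2+(aq)]^3 = 798 and log Q = 2.902.
By the Nernst equation, E = +0.90 − (0.0601/6)·(2.902) = +0.87 V.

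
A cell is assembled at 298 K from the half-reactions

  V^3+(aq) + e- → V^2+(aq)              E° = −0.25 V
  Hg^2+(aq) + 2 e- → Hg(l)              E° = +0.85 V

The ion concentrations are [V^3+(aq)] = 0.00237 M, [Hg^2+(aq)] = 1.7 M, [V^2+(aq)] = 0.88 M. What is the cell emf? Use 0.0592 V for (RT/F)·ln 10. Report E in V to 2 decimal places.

Since E°(Hg²⁺/Hg) > E°(V³⁺/V²⁺), Hg²⁺/Hg serves as the cathode.
E°cell = +0.85 − (−0.25) = +1.10 V, with n = 2 electrons transferred.
Balancing gives Hg^2+(aq) + 2 V^2+(aq) → Hg(l) + 2 V^3+(aq); hence Q = [V^3+(aq)]^2 / ([Hg^2+(aq)]·[V^2+(aq)]^2) = 4.27×10^−6 (log Q = −5.370).
By the Nernst equation, E = +1.10 − (0.0592/2)·(−5.370) = +1.26 V.

+1.26 V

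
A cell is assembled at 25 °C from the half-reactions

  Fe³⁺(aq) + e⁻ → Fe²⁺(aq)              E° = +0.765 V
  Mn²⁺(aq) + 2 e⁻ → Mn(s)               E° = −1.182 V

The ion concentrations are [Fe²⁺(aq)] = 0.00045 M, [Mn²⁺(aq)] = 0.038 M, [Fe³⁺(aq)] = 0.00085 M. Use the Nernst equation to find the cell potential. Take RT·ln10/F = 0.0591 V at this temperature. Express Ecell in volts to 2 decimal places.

+2.01 V

The Fe³⁺/Fe²⁺ couple has the more positive E°, so it is the cathode; Mn²⁺/Mn is the anode.
The standard potential is +0.765 − (−1.182) = +1.947 V and the balanced reaction transfers n = 2 electrons.
The balanced reaction is 2 Fe³⁺(aq) + Mn(s) → 2 Fe²⁺(aq) + Mn²⁺(aq), so Q = ([Fe²⁺(aq)]^2·[Mn²⁺(aq)]) / [Fe³⁺(aq)]^2 = 0.0107 and log Q = −1.973.
E = E° − (0.0591/n)·log Q = +1.947 − (0.0591/2)(−1.973) = +2.01 V.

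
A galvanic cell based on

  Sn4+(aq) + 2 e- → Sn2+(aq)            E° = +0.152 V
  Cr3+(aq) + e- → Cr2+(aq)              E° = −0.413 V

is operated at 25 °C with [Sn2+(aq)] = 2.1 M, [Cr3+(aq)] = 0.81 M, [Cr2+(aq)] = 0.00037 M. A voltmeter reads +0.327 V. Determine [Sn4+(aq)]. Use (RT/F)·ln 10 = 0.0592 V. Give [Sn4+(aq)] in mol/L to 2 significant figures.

With Sn⁴⁺/Sn²⁺ at the cathode and Cr³⁺/Cr²⁺ at the anode, E°cell = +0.152 − (−0.413) = +0.565 V (n = 2).
Rearranging E = E° − (0.0592/n)·log Q gives log Q = 2(+0.565 − (+0.327))/0.0592 = 8.041.
Balancing electrons gives Sn4+(aq) + 2 Cr2+(aq) → Sn2+(aq) + 2 Cr3+(aq); thus Q = ([Sn2+(aq)]·[Cr3+(aq)]^2) / ([Sn4+(aq)]·[Cr2+(aq)]^2).
Solving for the unknown gives log [Sn4+(aq)] = −1.038, so [Sn4+(aq)] ≈ 0.092 M.

0.092 M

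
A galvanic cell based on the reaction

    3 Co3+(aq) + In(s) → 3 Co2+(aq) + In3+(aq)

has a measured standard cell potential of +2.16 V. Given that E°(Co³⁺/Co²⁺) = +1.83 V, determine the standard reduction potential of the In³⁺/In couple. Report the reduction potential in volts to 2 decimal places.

In the reaction as written the Co³⁺/Co²⁺ couple is reduced (cathode) and In³⁺/In is oxidized (anode), so E°cell = E°(Co³⁺/Co²⁺) − E°(In³⁺/In).
E°(In³⁺/In) = E°(cathode) − E°cell = +1.83 − (+2.16) = −0.33 V.

−0.33 V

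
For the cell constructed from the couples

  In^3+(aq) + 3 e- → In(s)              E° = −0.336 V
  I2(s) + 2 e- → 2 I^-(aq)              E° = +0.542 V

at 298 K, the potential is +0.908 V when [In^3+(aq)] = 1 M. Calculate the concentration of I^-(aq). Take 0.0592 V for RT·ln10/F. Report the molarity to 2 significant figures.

0.31 M

I₂/I⁻ is the cathode (higher E°); E°cell = +0.542 − (−0.336) = +0.878 V with n = 6.
From the Nernst equation, log Q = n(E° − E)/0.0592 = 6·(+0.878 − (+0.908))/0.0592 = −3.041.
The balanced reaction is 3 I2(s) + 2 In(s) → 6 I^-(aq) + 2 In^3+(aq), so Q = [I^-(aq)]^6·[In^3+(aq)]^2.
Substituting the known concentrations and solving, log [I^-(aq)] = −0.507 and [I^-(aq)] = 0.31 M.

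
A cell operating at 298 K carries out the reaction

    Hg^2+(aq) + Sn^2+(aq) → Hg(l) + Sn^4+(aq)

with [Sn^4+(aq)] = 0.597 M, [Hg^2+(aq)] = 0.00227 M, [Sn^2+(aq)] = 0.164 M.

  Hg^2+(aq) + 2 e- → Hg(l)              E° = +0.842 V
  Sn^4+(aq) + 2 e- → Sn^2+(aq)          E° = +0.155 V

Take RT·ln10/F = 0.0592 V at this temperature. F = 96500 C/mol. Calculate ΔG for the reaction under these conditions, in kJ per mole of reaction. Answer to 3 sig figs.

−114 kJ/mol

With Hg²⁺/Hg reduced at the cathode, E°cell = +0.842 − (+0.155) = +0.687 V and n = 2.
Q = [Sn^4+(aq)] / ([Hg^2+(aq)]·[Sn^2+(aq)]) = 1.6×10^3, so log Q = 3.205 and E = +0.687 − (0.0592/2)(3.205) = +0.5921 V.
Then ΔG = −nFE = −2 × 96500 × +0.5921 J/mol = −114 kJ/mol.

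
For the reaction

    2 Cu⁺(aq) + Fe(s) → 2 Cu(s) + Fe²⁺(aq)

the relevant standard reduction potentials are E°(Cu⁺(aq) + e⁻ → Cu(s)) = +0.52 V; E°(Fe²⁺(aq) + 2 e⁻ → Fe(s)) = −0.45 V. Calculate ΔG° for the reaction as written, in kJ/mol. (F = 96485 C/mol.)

In the reaction as written Cu⁺(aq) is reduced, so the Cu⁺/Cu couple is the cathode and Fe²⁺/Fe is the anode.
E°cell = +0.52 − (−0.45) = +0.97 V; balancing electrons gives n = 2.
ΔG° = −nFE°cell = −(2)(96485)(+0.97) J/mol = −187 kJ/mol.

−187 kJ/mol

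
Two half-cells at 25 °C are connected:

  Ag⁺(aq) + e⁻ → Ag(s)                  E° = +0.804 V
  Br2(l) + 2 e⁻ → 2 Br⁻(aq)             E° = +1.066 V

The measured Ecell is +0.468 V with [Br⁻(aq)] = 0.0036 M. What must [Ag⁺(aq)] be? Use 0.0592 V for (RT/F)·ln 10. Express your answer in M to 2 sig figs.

0.092 M

Br₂/Br⁻ is the cathode (higher E°); E°cell = +1.066 − (+0.804) = +0.262 V with n = 2.
Since E = E° − (0.0592/n)·log Q, log Q = n(E° − E)/0.0592 = −6.959.
For Br2(l) + 2 Ag(s) → 2 Br⁻(aq) + 2 Ag⁺(aq), the reaction quotient is Q = [Br⁻(aq)]^2·[Ag⁺(aq)]^2.
Substituting the known concentrations and solving, log [Ag⁺(aq)] = −1.036 and [Ag⁺(aq)] = 0.092 M.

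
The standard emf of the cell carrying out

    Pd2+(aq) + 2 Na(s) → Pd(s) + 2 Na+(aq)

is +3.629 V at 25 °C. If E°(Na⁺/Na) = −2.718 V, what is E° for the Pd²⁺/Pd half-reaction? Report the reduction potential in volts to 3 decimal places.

+0.911 V

In the reaction as written the Pd²⁺/Pd couple is reduced (cathode) and Na⁺/Na is oxidized (anode), so E°cell = E°(Pd²⁺/Pd) − E°(Na⁺/Na).
E°(Pd²⁺/Pd) = E°cell + E°(anode) = +3.629 + (−2.718) = +0.911 V.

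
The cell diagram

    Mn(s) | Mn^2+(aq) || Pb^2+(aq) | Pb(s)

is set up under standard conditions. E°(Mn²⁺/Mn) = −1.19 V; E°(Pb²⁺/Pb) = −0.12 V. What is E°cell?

By convention the left-hand electrode in cell notation is the anode (oxidation) and the right-hand electrode is the cathode (reduction).
E°cell = E°(right) − E°(left) = −0.12 − (−1.19) = +1.07 V.

+1.07 V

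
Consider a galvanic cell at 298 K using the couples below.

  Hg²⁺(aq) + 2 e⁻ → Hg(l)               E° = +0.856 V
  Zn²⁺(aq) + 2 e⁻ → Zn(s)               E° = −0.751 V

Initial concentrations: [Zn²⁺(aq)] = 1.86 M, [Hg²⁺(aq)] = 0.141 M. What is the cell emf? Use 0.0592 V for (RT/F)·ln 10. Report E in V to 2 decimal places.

+1.57 V

Since E°(Hg²⁺/Hg) > E°(Zn²⁺/Zn), Hg²⁺/Hg serves as the cathode.
The standard potential is +0.856 − (−0.751) = +1.607 V and the balanced reaction transfers n = 2 electrons.
The balanced reaction is Hg²⁺(aq) + Zn(s) → Hg(l) + Zn²⁺(aq), so Q = [Zn²⁺(aq)] / [Hg²⁺(aq)] = 13.2 and log Q = 1.120.
By the Nernst equation, E = +1.607 − (0.0592/2)·(1.120) = +1.57 V.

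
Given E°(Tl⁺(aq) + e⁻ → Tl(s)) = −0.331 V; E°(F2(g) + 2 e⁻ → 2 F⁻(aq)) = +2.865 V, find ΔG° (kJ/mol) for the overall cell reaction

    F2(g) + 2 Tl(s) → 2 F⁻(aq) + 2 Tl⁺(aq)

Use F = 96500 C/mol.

In the reaction as written F2(g) is reduced, so the F₂/F⁻ couple is the cathode and Tl⁺/Tl is the anode.
E°cell = +2.865 − (−0.331) = +3.196 V; balancing electrons gives n = 2.
ΔG° = −nFE°cell = −(2)(96500)(+3.196) J/mol = −617 kJ/mol.

−617 kJ/mol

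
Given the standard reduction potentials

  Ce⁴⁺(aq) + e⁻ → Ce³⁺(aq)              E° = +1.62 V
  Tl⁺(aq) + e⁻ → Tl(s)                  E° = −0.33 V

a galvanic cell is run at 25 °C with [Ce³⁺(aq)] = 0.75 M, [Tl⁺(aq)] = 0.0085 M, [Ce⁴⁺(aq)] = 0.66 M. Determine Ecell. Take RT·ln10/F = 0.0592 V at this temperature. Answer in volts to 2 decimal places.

+2.07 V

Ce⁴⁺/Ce³⁺ is reduced (cathode, E° = +1.62 V) and Tl⁺/Tl is oxidized (anode).
E°cell = E°cat − E°an = +1.62 − (−0.33) = +1.95 V; n = 1.
The balanced reaction is Ce⁴⁺(aq) + Tl(s) → Ce³⁺(aq) + Tl⁺(aq), so Q = ([Ce³⁺(aq)]·[Tl⁺(aq)]) / [Ce⁴⁺(aq)] = 0.00966 and log Q = −2.015.
By the Nernst equation, E = +1.95 − (0.0592/1)·(−2.015) = +2.07 V.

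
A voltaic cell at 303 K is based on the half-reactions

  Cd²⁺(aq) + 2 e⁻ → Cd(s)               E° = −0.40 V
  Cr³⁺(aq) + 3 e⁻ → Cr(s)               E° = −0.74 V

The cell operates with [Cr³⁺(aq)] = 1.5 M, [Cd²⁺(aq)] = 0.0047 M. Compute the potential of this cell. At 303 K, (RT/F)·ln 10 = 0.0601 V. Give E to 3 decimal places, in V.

+0.267 V

The Cd²⁺/Cd couple has the more positive E°, so it is the cathode; Cr³⁺/Cr is the anode.
The standard potential is −0.40 − (−0.74) = +0.34 V and the balanced reaction transfers n = 6 electrons.
For the overall reaction 3 Cd²⁺(aq) + 2 Cr(s) → 3 Cd(s) + 2 Cr³⁺(aq), Q = [Cr³⁺(aq)]^2 / [Cd²⁺(aq)]^3 = 2.17×10^7, giving log Q = 7.336.
By the Nernst equation, E = +0.34 − (0.0601/6)·(7.336) = +0.267 V.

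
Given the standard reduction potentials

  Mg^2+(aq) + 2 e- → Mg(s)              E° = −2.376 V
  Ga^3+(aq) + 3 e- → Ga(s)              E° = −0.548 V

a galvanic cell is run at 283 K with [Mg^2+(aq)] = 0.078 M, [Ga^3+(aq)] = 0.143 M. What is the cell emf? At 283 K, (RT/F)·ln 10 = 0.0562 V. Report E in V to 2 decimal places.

The Ga³⁺/Ga couple has the more positive E°, so it is the cathode; Mg²⁺/Mg is the anode.
The standard potential is −0.548 − (−2.376) = +1.828 V and the balanced reaction transfers n = 6 electrons.
Balancing gives 2 Ga^3+(aq) + 3 Mg(s) → 2 Ga(s) + 3 Mg^2+(aq); hence Q = [Mg^2+(aq)]^3 / [Ga^3+(aq)]^2 = 0.0232 (log Q = −1.634).
Applying E = E° − (RT ln10/nF)·log Q gives +1.828 − (0.0562/6)(−1.634) = +1.84 V.

+1.84 V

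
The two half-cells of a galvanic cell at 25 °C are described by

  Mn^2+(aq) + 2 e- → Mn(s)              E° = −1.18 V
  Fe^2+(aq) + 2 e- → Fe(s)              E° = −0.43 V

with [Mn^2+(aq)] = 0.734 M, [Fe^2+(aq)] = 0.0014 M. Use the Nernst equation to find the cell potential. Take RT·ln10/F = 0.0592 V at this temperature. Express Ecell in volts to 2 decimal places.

The Fe²⁺/Fe couple has the more positive E°, so it is the cathode; Mn²⁺/Mn is the anode.
E°cell = E°cat − E°an = −0.43 − (−1.18) = +0.75 V; n = 2.
For the overall reaction Fe^2+(aq) + Mn(s) → Fe(s) + Mn^2+(aq), Q = [Mn^2+(aq)] / [Fe^2+(aq)] = 524, giving log Q = 2.720.
E = E° − (0.0592/n)·log Q = +0.75 − (0.0592/2)(2.720) = +0.67 V.

+0.67 V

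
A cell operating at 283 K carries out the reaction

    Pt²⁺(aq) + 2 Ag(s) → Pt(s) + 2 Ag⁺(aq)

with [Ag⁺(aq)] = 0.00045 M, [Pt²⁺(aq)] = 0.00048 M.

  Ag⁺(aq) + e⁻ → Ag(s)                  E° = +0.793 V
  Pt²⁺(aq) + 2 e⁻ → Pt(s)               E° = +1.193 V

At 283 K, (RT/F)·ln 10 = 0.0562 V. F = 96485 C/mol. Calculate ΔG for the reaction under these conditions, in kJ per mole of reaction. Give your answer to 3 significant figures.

−95.5 kJ/mol

E°cell = +1.193 − (+0.793) = +0.400 V; the balanced reaction transfers n = 2 electrons.
Here Q = [Ag⁺(aq)]^2 / [Pt²⁺(aq)] = 0.000422 (log Q = −3.375), giving E = +0.400 − (0.0562/2)·(−3.375) = +0.4948 V.
Then ΔG = −nFE = −2 × 96485 × +0.4948 J/mol = −95.5 kJ/mol.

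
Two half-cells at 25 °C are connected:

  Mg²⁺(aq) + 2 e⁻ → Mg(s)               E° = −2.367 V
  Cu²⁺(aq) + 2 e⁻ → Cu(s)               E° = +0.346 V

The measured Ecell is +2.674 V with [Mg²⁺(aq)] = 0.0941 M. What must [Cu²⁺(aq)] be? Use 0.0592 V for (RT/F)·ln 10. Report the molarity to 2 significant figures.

0.0045 M

The Cu²⁺/Cu couple has the larger reduction potential, so it is the cathode: E°cell = +0.346 − (−2.367) = +2.713 V and n = 2.
Since E = E° − (0.0592/n)·log Q, log Q = n(E° − E)/0.0592 = 1.318.
For Cu²⁺(aq) + Mg(s) → Cu(s) + Mg²⁺(aq), the reaction quotient is Q = [Mg²⁺(aq)] / [Cu²⁺(aq)].
Substituting the known concentrations and solving, log [Cu²⁺(aq)] = −2.344 and [Cu²⁺(aq)] = 0.0045 M.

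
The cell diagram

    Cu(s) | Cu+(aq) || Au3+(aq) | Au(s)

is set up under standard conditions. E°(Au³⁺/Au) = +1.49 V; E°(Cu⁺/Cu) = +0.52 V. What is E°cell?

+0.97 V

By convention the left-hand electrode in cell notation is the anode (oxidation) and the right-hand electrode is the cathode (reduction).
E°cell = E°(right) − E°(left) = +1.49 − (+0.52) = +0.97 V.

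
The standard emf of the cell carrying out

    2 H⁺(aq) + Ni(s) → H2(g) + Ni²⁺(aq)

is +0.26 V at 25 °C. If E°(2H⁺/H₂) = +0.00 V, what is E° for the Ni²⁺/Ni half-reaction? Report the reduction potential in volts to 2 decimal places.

In the reaction as written the 2H⁺/H₂ couple is reduced (cathode) and Ni²⁺/Ni is oxidized (anode), so E°cell = E°(2H⁺/H₂) − E°(Ni²⁺/Ni).
E°(Ni²⁺/Ni) = E°(cathode) − E°cell = +0.00 − (+0.26) = −0.26 V.

−0.26 V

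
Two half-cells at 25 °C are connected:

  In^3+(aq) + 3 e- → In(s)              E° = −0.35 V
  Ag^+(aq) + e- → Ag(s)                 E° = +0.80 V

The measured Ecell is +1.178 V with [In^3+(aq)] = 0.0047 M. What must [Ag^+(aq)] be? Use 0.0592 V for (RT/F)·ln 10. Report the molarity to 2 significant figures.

With Ag⁺/Ag at the cathode and In³⁺/In at the anode, E°cell = +0.80 − (−0.35) = +1.15 V (n = 3).
Rearranging E = E° − (0.0592/n)·log Q gives log Q = 3(+1.15 − (+1.178))/0.0592 = −1.419.
The balanced reaction is 3 Ag^+(aq) + In(s) → 3 Ag(s) + In^3+(aq), so Q = [In^3+(aq)] / [Ag^+(aq)]^3.
Solving for the unknown gives log [Ag^+(aq)] = −0.303, so [Ag^+(aq)] ≈ 0.50 M.

0.50 M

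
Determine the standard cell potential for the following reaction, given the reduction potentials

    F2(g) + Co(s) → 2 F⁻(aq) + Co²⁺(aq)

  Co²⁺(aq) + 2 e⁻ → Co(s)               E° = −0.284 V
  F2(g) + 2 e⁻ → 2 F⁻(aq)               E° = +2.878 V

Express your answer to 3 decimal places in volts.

F2(g) gains electrons, so the F₂/F⁻ couple is the cathode; the Co²⁺/Co couple is the anode.
E°cell = E°(cathode) − E°(anode) = +2.878 − (−0.284) = +3.162 V.

+3.162 V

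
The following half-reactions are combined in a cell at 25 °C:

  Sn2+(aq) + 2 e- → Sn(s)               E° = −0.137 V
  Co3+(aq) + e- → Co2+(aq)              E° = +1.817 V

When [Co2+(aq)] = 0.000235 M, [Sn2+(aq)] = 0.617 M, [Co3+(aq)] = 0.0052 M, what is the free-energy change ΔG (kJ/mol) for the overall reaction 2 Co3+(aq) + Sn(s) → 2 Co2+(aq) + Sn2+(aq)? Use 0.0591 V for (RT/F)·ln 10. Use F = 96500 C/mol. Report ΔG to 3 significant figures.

−394 kJ/mol

With Co³⁺/Co²⁺ reduced at the cathode, E°cell = +1.817 − (−0.137) = +1.954 V and n = 2.
The reaction quotient is ([Co2+(aq)]^2·[Sn2+(aq)]) / [Co3+(aq)]^2 = 0.00126; by Nernst, E = +1.954 − (0.0591/2)(−2.900) = +2.0397 V.
Finally ΔG = −nFE = −(2)(96500 C/mol)(+2.0397 V) = −394 kJ/mol.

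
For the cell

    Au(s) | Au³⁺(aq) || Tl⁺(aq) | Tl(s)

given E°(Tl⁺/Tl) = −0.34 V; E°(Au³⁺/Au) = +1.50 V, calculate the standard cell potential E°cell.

By convention the left-hand electrode in cell notation is the anode (oxidation) and the right-hand electrode is the cathode (reduction).
E°cell = E°(right) − E°(left) = −0.34 − (+1.50) = −1.84 V.
The negative sign shows that, as written, the cell would require an external voltage to drive the reaction.

−1.84 V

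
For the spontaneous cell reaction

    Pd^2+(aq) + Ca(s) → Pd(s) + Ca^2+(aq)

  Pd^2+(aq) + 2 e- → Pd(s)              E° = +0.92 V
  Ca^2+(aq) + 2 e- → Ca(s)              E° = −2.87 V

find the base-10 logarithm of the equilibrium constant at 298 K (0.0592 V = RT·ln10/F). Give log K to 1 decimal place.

log K = 128.0

The Pd²⁺/Pd couple is reduced (cathode); E°cell = +0.92 − (−2.87) = +3.79 V with n = 2.
At equilibrium E = 0, so log K = nE°cell / 0.0592 = (2)(+3.79) / 0.0592 = 128.0.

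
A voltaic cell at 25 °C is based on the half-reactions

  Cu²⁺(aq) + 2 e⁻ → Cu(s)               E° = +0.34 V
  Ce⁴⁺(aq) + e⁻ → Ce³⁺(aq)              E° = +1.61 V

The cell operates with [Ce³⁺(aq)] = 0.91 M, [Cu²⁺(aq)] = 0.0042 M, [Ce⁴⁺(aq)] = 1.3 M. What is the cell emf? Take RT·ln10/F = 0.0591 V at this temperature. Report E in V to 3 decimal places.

+1.349 V

The Ce⁴⁺/Ce³⁺ couple has the more positive E°, so it is the cathode; Cu²⁺/Cu is the anode.
E°cell = +1.61 − (+0.34) = +1.27 V, with n = 2 electrons transferred.
Balancing gives 2 Ce⁴⁺(aq) + Cu(s) → 2 Ce³⁺(aq) + Cu²⁺(aq); hence Q = ([Ce³⁺(aq)]^2·[Cu²⁺(aq)]) / [Ce⁴⁺(aq)]^2 = 0.00206 (log Q = −2.687).
Applying E = E° − (RT ln10/nF)·log Q gives +1.27 − (0.0591/2)(−2.687) = +1.349 V.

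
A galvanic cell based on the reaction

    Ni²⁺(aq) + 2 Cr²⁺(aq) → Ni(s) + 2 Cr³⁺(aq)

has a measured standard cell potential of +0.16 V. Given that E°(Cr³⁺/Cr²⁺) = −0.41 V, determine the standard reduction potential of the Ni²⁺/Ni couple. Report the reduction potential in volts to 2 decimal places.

−0.25 V

In the reaction as written the Ni²⁺/Ni couple is reduced (cathode) and Cr³⁺/Cr²⁺ is oxidized (anode), so E°cell = E°(Ni²⁺/Ni) − E°(Cr³⁺/Cr²⁺).
E°(Ni²⁺/Ni) = E°cell + E°(anode) = +0.16 + (−0.41) = −0.25 V.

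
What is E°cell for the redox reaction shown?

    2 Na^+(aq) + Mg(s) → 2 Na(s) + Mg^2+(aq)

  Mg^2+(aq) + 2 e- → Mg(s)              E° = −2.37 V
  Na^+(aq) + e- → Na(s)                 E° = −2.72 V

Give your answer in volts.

In the reaction as written, Na^+(aq) is reduced (cathode) and Mg^2+(aq) is produced by oxidation at the anode.
E°cell = E°(cathode) − E°(anode) = −2.72 − (−2.37) = −0.35 V.
The negative E°cell means the reaction is non-spontaneous in the direction written.

−0.35 V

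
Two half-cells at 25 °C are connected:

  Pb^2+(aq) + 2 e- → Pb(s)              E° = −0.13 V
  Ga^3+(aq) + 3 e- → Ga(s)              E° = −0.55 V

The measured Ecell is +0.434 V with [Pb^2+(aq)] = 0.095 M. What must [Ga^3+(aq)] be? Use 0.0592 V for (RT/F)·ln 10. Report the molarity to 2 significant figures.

With Pb²⁺/Pb at the cathode and Ga³⁺/Ga at the anode, E°cell = −0.13 − (−0.55) = +0.42 V (n = 6).
Since E = E° − (0.0592/n)·log Q, log Q = n(E° − E)/0.0592 = −1.419.
For 3 Pb^2+(aq) + 2 Ga(s) → 3 Pb(s) + 2 Ga^3+(aq), the reaction quotient is Q = [Ga^3+(aq)]^2 / [Pb^2+(aq)]^3.
Solving for the unknown gives log [Ga^3+(aq)] = −2.243, so [Ga^3+(aq)] ≈ 0.0057 M.

0.0057 M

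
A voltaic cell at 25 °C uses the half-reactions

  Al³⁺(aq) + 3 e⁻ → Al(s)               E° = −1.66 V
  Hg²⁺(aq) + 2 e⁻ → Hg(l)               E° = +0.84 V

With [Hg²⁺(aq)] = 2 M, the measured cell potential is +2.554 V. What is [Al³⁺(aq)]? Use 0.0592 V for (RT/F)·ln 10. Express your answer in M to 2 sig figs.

0.0052 M

The Hg²⁺/Hg couple has the larger reduction potential, so it is the cathode: E°cell = +0.84 − (−1.66) = +2.50 V and n = 6.
From the Nernst equation, log Q = n(E° − E)/0.0592 = 6·(+2.50 − (+2.554))/0.0592 = −5.473.
For 3 Hg²⁺(aq) + 2 Al(s) → 3 Hg(l) + 2 Al³⁺(aq), the reaction quotient is Q = [Al³⁺(aq)]^2 / [Hg²⁺(aq)]^3.
Substituting the known concentrations and solving, log [Al³⁺(aq)] = −2.285 and [Al³⁺(aq)] = 0.0052 M.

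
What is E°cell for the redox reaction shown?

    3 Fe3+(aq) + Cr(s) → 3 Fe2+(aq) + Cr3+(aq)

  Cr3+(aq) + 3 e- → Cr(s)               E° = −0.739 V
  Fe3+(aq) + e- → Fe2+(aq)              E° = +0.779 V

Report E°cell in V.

+1.518 V

Fe3+(aq) gains electrons, so the Fe³⁺/Fe²⁺ couple is the cathode; the Cr³⁺/Cr couple is the anode.
E°cell = E°(cathode) − E°(anode) = +0.779 − (−0.739) = +1.518 V.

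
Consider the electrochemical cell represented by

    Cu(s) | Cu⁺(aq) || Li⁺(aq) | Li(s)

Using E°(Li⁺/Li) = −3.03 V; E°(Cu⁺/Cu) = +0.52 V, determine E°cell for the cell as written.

By convention the left-hand electrode in cell notation is the anode (oxidation) and the right-hand electrode is the cathode (reduction).
E°cell = E°(right) − E°(left) = −3.03 − (+0.52) = −3.55 V.
The negative sign shows that, as written, the cell would require an external voltage to drive the reaction.

−3.55 V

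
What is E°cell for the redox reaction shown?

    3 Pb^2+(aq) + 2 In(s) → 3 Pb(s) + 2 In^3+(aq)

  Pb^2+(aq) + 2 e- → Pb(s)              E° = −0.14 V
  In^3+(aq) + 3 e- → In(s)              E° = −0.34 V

Pb^2+(aq) gains electrons, so the Pb²⁺/Pb couple is the cathode; the In³⁺/In couple is the anode.
E°cell = E°(cathode) − E°(anode) = −0.14 − (−0.34) = +0.20 V.

+0.20 V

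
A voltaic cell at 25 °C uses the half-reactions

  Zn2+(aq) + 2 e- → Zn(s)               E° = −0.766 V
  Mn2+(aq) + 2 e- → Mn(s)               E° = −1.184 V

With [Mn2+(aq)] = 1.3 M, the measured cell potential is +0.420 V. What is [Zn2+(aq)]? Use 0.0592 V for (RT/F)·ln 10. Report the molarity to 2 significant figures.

1.5 M

With Zn²⁺/Zn at the cathode and Mn²⁺/Mn at the anode, E°cell = −0.766 − (−1.184) = +0.418 V (n = 2).
From the Nernst equation, log Q = n(E° − E)/0.0592 = 2·(+0.418 − (+0.420))/0.0592 = −0.068.
For Zn2+(aq) + Mn(s) → Zn(s) + Mn2+(aq), the reaction quotient is Q = [Mn2+(aq)] / [Zn2+(aq)].
Substituting the known concentrations and solving, log [Zn2+(aq)] = 0.182 and [Zn2+(aq)] = 1.5 M.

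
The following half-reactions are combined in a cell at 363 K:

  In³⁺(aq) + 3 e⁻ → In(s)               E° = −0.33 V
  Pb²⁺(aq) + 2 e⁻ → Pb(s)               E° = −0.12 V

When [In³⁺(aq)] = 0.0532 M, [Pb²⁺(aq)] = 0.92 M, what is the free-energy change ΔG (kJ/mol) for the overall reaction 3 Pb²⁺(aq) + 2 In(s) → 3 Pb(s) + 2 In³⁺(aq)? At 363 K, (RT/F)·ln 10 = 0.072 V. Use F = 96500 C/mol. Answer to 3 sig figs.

With Pb²⁺/Pb reduced at the cathode, E°cell = −0.12 − (−0.33) = +0.21 V and n = 6.
The reaction quotient is [In³⁺(aq)]^2 / [Pb²⁺(aq)]^3 = 0.00363; by Nernst, E = +0.21 − (0.072/6)(−2.440) = +0.2393 V.
Finally ΔG = −nFE = −(6)(96500 C/mol)(+0.2393 V) = −139 kJ/mol.

−139 kJ/mol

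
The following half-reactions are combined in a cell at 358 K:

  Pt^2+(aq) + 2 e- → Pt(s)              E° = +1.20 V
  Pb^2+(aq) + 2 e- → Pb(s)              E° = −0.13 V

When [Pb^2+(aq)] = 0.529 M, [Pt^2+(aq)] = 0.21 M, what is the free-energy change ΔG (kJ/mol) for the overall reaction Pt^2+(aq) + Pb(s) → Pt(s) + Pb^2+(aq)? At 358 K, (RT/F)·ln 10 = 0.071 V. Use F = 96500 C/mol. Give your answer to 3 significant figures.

The standard cell potential is +1.20 − (−0.13) = +1.33 V, with n = 2 electrons in the balanced equation.
The reaction quotient is [Pb^2+(aq)] / [Pt^2+(aq)] = 2.52; by Nernst, E = +1.33 − (0.071/2)(0.401) = +1.3158 V.
ΔG = −nFE = −(2)(96500)(+1.3158) J/mol = −254 kJ/mol.

−254 kJ/mol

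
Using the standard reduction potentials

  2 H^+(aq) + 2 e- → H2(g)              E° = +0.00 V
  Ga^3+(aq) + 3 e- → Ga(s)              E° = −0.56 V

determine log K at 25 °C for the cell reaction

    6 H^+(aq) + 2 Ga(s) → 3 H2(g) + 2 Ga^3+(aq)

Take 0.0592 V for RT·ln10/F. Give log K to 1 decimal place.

The 2H⁺/H₂ couple is reduced (cathode); E°cell = +0.00 − (−0.56) = +0.56 V with n = 6.
At equilibrium E = 0, so log K = nE°cell / 0.0592 = (6)(+0.56) / 0.0592 = 56.8.

log K = 56.8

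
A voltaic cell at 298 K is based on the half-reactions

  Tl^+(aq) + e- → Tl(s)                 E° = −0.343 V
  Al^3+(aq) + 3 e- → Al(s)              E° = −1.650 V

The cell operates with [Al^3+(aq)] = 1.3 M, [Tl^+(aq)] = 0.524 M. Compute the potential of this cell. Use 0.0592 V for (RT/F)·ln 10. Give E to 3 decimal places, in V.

Since E°(Tl⁺/Tl) > E°(Al³⁺/Al), Tl⁺/Tl serves as the cathode.
E°cell = −0.343 − (−1.650) = +1.307 V, with n = 3 electrons transferred.
Balancing gives 3 Tl^+(aq) + Al(s) → 3 Tl(s) + Al^3+(aq); hence Q = [Al^3+(aq)] / [Tl^+(aq)]^3 = 9.04 (log Q = 0.956).
Applying E = E° − (RT ln10/nF)·log Q gives +1.307 − (0.0592/3)(0.956) = +1.288 V.

+1.288 V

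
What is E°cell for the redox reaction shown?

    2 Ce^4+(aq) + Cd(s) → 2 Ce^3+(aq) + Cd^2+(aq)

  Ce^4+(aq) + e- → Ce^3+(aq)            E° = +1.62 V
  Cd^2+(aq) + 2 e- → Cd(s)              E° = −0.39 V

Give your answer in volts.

+2.01 V

Ce^4+(aq) gains electrons, so the Ce⁴⁺/Ce³⁺ couple is the cathode; the Cd²⁺/Cd couple is the anode.
E°cell = E°(cathode) − E°(anode) = +1.62 − (−0.39) = +2.01 V.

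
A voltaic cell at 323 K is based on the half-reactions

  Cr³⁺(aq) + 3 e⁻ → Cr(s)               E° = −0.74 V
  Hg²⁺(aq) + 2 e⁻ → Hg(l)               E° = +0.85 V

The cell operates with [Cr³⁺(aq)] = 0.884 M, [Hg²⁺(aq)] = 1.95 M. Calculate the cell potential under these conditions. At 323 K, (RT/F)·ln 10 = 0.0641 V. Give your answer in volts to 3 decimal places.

The Hg²⁺/Hg couple has the more positive E°, so it is the cathode; Cr³⁺/Cr is the anode.
E°cell = +0.85 − (−0.74) = +1.59 V, with n = 6 electrons transferred.
The balanced reaction is 3 Hg²⁺(aq) + 2 Cr(s) → 3 Hg(l) + 2 Cr³⁺(aq), so Q = [Cr³⁺(aq)]^2 / [Hg²⁺(aq)]^3 = 0.105 and log Q = −0.977.
By the Nernst equation, E = +1.59 − (0.0641/6)·(−0.977) = +1.600 V.

+1.600 V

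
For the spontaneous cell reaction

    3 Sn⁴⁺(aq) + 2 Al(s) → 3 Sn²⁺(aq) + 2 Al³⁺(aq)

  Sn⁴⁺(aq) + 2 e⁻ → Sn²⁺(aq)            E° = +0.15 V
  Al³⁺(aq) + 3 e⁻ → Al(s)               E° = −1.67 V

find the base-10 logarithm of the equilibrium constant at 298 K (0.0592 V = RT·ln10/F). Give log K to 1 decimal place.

The Sn⁴⁺/Sn²⁺ couple is reduced (cathode); E°cell = +0.15 − (−1.67) = +1.82 V with n = 6.
At equilibrium E = 0, so log K = nE°cell / 0.0592 = (6)(+1.82) / 0.0592 = 184.5.

log K = 184.5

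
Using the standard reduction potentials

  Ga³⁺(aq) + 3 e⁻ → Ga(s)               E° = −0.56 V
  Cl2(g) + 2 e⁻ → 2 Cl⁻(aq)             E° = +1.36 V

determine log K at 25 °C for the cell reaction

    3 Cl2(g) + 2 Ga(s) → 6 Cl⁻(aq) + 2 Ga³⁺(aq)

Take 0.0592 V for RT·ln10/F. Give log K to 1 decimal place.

log K = 194.6

The Cl₂/Cl⁻ couple is reduced (cathode); E°cell = +1.36 − (−0.56) = +1.92 V with n = 6.
At equilibrium E = 0, so log K = nE°cell / 0.0592 = (6)(+1.92) / 0.0592 = 194.6.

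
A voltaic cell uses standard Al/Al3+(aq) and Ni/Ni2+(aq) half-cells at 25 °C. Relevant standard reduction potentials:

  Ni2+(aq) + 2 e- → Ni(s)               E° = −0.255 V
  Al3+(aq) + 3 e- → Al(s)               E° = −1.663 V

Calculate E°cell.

+1.408 V

Of the two couples in this cell, the one with the more positive reduction potential is reduced at the cathode: here that is Ni²⁺/Ni (−0.255 V); Al³⁺/Al (−1.663 V) is the anode.
E°cell = E°(cathode) − E°(anode) = −0.255 − (−1.663) = +1.408 V.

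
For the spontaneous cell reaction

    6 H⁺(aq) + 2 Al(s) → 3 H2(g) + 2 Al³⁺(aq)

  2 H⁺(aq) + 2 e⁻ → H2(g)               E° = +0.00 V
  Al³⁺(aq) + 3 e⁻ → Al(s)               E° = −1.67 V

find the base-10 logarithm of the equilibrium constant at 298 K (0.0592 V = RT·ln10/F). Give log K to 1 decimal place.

log K = 169.3

The 2H⁺/H₂ couple is reduced (cathode); E°cell = +0.00 − (−1.67) = +1.67 V with n = 6.
At equilibrium E = 0, so log K = nE°cell / 0.0592 = (6)(+1.67) / 0.0592 = 169.3.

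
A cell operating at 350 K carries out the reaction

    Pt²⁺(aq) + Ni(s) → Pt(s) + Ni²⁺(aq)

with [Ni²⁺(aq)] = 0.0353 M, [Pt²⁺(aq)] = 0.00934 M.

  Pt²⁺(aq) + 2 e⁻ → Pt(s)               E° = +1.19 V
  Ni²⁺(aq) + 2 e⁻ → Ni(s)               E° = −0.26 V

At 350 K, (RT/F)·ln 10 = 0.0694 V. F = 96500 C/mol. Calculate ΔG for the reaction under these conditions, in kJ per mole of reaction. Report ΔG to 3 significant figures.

−276 kJ/mol

E°cell = +1.19 − (−0.26) = +1.45 V; the balanced reaction transfers n = 2 electrons.
Q = [Ni²⁺(aq)] / [Pt²⁺(aq)] = 3.78, so log Q = 0.577 and E = +1.45 − (0.0694/2)(0.577) = +1.4300 V.
ΔG = −nFE = −(2)(96500)(+1.4300) J/mol = −276 kJ/mol.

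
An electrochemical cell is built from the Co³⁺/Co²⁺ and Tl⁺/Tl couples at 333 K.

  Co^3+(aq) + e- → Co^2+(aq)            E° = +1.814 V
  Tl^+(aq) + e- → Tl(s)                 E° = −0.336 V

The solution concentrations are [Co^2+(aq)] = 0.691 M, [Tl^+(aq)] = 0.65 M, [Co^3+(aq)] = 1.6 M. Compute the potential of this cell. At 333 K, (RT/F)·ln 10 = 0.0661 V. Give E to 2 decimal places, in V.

+2.19 V

Since E°(Co³⁺/Co²⁺) > E°(Tl⁺/Tl), Co³⁺/Co²⁺ serves as the cathode.
The standard potential is +1.814 − (−0.336) = +2.150 V and the balanced reaction transfers n = 1 electron.
Balancing gives Co^3+(aq) + Tl(s) → Co^2+(aq) + Tl^+(aq); hence Q = ([Co^2+(aq)]·[Tl^+(aq)]) / [Co^3+(aq)] = 0.281 (log Q = −0.552).
E = E° − (0.0661/n)·log Q = +2.150 − (0.0661/1)(−0.552) = +2.19 V.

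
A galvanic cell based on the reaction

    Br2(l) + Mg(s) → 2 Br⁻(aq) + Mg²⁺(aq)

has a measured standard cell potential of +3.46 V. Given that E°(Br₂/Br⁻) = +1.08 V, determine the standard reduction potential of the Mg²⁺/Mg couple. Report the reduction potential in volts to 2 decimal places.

In the reaction as written the Br₂/Br⁻ couple is reduced (cathode) and Mg²⁺/Mg is oxidized (anode), so E°cell = E°(Br₂/Br⁻) − E°(Mg²⁺/Mg).
E°(Mg²⁺/Mg) = E°(cathode) − E°cell = +1.08 − (+3.46) = −2.38 V.

−2.38 V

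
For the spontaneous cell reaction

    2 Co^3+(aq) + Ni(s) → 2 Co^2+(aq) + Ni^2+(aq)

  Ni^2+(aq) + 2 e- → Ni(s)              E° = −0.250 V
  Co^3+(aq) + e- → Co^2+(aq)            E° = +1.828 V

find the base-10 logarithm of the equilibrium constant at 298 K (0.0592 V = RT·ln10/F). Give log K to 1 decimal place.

log K = 70.2

The Co³⁺/Co²⁺ couple is reduced (cathode); E°cell = +1.828 − (−0.250) = +2.078 V with n = 2.
At equilibrium E = 0, so log K = nE°cell / 0.0592 = (2)(+2.078) / 0.0592 = 70.2.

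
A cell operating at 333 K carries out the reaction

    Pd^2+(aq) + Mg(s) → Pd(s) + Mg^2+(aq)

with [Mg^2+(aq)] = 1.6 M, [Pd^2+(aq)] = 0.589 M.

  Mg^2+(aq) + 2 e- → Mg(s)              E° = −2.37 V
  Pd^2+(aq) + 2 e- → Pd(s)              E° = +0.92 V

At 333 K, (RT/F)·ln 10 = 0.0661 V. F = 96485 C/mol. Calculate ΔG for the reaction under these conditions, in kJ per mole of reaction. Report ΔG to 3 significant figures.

The standard cell potential is +0.92 − (−2.37) = +3.29 V, with n = 2 electrons in the balanced equation.
Q = [Mg^2+(aq)] / [Pd^2+(aq)] = 2.72, so log Q = 0.434 and E = +3.29 − (0.0661/2)(0.434) = +3.2757 V.
ΔG = −nFE = −(2)(96485)(+3.2757) J/mol = −632 kJ/mol.

−632 kJ/mol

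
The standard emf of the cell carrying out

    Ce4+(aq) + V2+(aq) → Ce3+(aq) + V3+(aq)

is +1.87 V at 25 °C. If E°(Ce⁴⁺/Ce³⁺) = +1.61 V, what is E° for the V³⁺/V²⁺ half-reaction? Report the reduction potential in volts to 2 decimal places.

−0.26 V

In the reaction as written the Ce⁴⁺/Ce³⁺ couple is reduced (cathode) and V³⁺/V²⁺ is oxidized (anode), so E°cell = E°(Ce⁴⁺/Ce³⁺) − E°(V³⁺/V²⁺).
E°(V³⁺/V²⁺) = E°(cathode) − E°cell = +1.61 − (+1.87) = −0.26 V.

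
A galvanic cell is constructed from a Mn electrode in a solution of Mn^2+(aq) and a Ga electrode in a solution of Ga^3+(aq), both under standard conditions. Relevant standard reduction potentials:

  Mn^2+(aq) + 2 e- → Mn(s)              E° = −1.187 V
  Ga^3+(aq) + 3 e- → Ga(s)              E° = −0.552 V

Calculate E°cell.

Of the two couples in this cell, the one with the more positive reduction potential is reduced at the cathode: here that is Ga³⁺/Ga (−0.552 V); Mn²⁺/Mn (−1.187 V) is the anode.
E°cell = E°(cathode) − E°(anode) = −0.552 − (−1.187) = +0.635 V.

+0.635 V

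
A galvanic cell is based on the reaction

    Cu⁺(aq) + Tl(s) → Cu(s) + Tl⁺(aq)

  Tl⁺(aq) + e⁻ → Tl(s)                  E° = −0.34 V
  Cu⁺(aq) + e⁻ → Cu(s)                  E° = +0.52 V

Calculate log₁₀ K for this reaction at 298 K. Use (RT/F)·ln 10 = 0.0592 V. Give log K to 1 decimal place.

The Cu⁺/Cu couple is reduced (cathode); E°cell = +0.52 − (−0.34) = +0.86 V with n = 1.
At equilibrium E = 0, so log K = nE°cell / 0.0592 = (1)(+0.86) / 0.0592 = 14.5.

log K = 14.5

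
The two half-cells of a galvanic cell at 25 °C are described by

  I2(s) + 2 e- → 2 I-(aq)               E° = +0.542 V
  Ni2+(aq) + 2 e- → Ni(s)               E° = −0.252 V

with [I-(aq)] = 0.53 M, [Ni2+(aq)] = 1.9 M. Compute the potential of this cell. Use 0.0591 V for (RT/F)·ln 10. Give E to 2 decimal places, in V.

Since E°(I₂/I⁻) > E°(Ni²⁺/Ni), I₂/I⁻ serves as the cathode.
E°cell = E°cat − E°an = +0.542 − (−0.252) = +0.794 V; n = 2.
For the overall reaction I2(s) + Ni(s) → 2 I-(aq) + Ni2+(aq), Q = [I-(aq)]^2·[Ni2+(aq)] = 0.534, giving log Q = −0.273.
Applying E = E° − (RT ln10/nF)·log Q gives +0.794 − (0.0591/2)(−0.273) = +0.80 V.

+0.80 V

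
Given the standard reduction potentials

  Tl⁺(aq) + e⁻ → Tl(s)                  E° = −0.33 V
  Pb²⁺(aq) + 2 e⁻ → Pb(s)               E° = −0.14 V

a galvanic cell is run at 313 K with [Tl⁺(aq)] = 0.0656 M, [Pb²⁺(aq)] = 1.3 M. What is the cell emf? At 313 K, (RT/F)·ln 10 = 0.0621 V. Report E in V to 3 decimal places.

+0.267 V

Since E°(Pb²⁺/Pb) > E°(Tl⁺/Tl), Pb²⁺/Pb serves as the cathode.
E°cell = −0.14 − (−0.33) = +0.19 V, with n = 2 electrons transferred.
For the overall reaction Pb²⁺(aq) + 2 Tl(s) → Pb(s) + 2 Tl⁺(aq), Q = [Tl⁺(aq)]^2 / [Pb²⁺(aq)] = 0.00331, giving log Q = −2.480.
By the Nernst equation, E = +0.19 − (0.0621/2)·(−2.480) = +0.267 V.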